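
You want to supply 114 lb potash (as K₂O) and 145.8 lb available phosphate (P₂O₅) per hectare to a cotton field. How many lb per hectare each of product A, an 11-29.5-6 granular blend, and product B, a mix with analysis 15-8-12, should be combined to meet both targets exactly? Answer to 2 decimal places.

Per-hectare balance (a = product A, b = product B):
K₂O: 0.06·a + 0.12·b = 114
P₂O₅: 0.295·a + 0.08·b = 145.8
Eliminate a: (row1) − 0.06/0.295·(row2) → 0.103729·b = 84.3458, so b = 813.137.
Back-substitute: a = (114 − 0.12·813.137) / 0.06 = 273.725.

273.73 lb product A, 813.14 lb product B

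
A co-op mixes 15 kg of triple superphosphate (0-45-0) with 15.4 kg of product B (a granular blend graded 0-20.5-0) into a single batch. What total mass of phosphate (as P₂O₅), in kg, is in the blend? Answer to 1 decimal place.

9.9 kg P₂O₅

P₂O₅ mass = 45%×15 + 20.5%×15.4 = 9.907 kg.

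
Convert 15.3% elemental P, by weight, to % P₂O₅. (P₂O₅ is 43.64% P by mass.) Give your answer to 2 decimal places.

%P₂O₅ = 15.3 / 0.4364 = 35.0596%.

35.06% P₂O₅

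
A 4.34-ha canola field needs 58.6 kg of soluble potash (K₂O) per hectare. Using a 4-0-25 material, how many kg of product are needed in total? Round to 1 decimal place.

1017.3 kg

Product per hectare = 58.6 / 25% = 234.4 kg.
Total product = 234.4 × 4.34 = 1017.296 kg.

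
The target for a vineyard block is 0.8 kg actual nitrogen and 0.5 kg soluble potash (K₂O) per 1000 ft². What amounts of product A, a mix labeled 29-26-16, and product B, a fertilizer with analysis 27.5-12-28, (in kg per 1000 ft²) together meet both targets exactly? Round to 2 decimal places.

2.33 kg product A, 0.46 kg product B

Let a = kg of product A, b = kg of product B (per 1000 ft²).
N: 0.29·a + 0.275·b = 0.8
K₂O: 0.16·a + 0.28·b = 0.5
Eliminate b: (row1) − 0.275/0.28·(row2) → 0.132857·a = 0.308929, so a = 2.32527.
Then b = (0.5 − 0.16·2.32527) / 0.28 = 0.456989.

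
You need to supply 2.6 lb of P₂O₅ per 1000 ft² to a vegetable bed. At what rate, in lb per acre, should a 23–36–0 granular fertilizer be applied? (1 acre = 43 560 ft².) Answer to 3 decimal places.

314.600 lb of product per acre

Product per 1000 ft² = 2.6 / 36% = 7.22222 lb.
Convert to per acre: 7.22222 × 43.56 = 314.6 lb.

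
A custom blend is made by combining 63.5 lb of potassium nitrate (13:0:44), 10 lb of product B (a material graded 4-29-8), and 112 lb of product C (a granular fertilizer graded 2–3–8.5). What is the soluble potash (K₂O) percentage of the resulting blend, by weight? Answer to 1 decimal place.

20.6% K₂O

Total mass = 63.5 + 10 + 112 = 185.5 lb.
K₂O mass = 44%×63.5 + 8%×10 + 8.5%×112 = 38.26 lb.
% K₂O = 38.26 / 185.5 = 20.6253%.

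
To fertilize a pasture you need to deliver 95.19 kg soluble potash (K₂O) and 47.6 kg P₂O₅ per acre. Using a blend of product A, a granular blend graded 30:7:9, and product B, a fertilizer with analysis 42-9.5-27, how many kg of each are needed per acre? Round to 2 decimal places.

Per-acre balance (a = product A, b = product B):
K₂O: 0.09·a + 0.27·b = 95.19
P₂O₅: 0.07·a + 0.095·b = 47.6
Solving simultaneously: a = 368.014, b = 229.884.

368.01 kg product A, 229.88 kg product B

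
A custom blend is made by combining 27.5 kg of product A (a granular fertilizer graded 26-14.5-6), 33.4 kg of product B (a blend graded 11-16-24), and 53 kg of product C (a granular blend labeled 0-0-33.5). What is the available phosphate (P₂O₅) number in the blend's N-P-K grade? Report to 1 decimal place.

8.2% P₂O₅

Total mass = 27.5 + 33.4 + 53 = 113.9 kg.
P₂O₅ mass = 14.5%×27.5 + 16%×33.4 + 0%×53 = 9.3315 kg.
% P₂O₅ = 9.3315 / 113.9 = 8.19271%.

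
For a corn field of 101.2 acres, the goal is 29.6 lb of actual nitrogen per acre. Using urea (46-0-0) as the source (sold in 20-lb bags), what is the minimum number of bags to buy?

Product per acre = 29.6 / 46% = 64.3478 lb.
Total product = 64.3478 × 101.2 = 6512 lb.
Bags = ⌈6512 / 20⌉ = 326.

326 bags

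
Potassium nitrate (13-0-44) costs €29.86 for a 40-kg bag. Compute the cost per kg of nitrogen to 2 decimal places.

N in bag = 40 × 13% = 5.2 kg.
Cost per kg N = €29.86 / 5.2 = €5.7423.

€5.74 per kg N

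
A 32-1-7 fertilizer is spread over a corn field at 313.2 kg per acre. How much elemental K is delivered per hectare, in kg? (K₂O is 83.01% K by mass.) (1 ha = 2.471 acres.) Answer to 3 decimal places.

44.970 kg K per hectare

K₂O per acre = 313.2 × 7% = 21.924 kg.
Elemental K = 21.924 × 0.8301 = 18.1991 kg per acre.
Convert to per hectare: 18.1991 × 2.471 = 44.97001 kg.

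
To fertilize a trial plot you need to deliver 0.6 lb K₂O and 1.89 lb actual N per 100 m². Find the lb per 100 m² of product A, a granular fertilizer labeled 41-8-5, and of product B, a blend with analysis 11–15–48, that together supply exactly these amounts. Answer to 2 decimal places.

4.40 lb product A, 0.79 lb product B

Per-100 m² balance (a = product A, b = product B):
K₂O: 0.05·a + 0.48·b = 0.6
N: 0.41·a + 0.11·b = 1.89
Eliminate a: (row1) − 0.05/0.41·(row2) → 0.466585·b = 0.369512, so b = 0.79195.
Back-substitute: a = (0.6 − 0.48·0.79195) / 0.05 = 4.39728.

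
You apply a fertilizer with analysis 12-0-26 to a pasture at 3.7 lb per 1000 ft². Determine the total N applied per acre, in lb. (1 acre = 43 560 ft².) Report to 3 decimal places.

nitrogen per 1000 ft² = 3.7 × 12% = 0.444 lb.
Convert to per acre: 0.444 × 43.56 = 19.3406 lb.

19.341 lb N per acre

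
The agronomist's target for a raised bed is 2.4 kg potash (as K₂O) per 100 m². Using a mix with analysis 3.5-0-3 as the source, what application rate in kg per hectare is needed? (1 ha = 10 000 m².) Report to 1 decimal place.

8000.0 kg of product per hectare

Product per 100 m² = 2.4 / 3% = 80 kg.
Convert to per hectare: 80 × 100 = 8000 kg.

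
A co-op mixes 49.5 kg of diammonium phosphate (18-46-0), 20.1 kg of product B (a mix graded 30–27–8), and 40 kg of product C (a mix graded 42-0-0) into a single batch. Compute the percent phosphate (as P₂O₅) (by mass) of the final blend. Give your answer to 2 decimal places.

25.73% P₂O₅

Total mass = 49.5 + 20.1 + 40 = 109.6 kg.
P₂O₅ mass = 46%×49.5 + 27%×20.1 + 0%×40 = 28.197 kg.
% P₂O₅ = 28.197 / 109.6 = 25.7272%.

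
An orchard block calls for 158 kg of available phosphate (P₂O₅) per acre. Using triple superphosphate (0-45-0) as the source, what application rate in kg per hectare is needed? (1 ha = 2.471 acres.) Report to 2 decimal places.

867.60 kg of product per hectare

Product per acre = 158 / 45% = 351.111 kg.
Convert to per hectare: 351.111 × 2.471 = 867.596 kg.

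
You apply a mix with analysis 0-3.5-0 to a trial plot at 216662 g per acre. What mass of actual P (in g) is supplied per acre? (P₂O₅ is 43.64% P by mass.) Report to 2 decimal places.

3309.30 g P per acre

P₂O₅ per acre = 216662 × 3.5% = 7583.17 g.
Elemental P = 7583.17 × 0.4364 = 3309.295 g per acre.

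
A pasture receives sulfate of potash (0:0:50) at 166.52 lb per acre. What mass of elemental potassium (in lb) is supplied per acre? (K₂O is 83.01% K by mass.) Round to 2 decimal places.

69.11 lb K per acre

K₂O per acre = 166.52 × 50% = 83.26 lb.
Elemental K = 83.26 × 0.8301 = 69.1141 lb per acre.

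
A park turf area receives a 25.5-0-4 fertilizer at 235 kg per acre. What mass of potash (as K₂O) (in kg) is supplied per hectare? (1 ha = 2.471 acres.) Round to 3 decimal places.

23.227 kg K₂O per hectare

K₂O per acre = 235 × 4% = 9.4 kg.
Convert to per hectare: 9.4 × 2.471 = 23.2274 kg.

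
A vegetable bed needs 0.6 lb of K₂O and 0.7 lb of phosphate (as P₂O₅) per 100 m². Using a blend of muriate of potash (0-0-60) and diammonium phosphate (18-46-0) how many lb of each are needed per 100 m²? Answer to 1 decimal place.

1.0 lb muriate of potash, 1.5 lb diammonium phosphate

Let a = lb of muriate of potash, b = lb of diammonium phosphate (per 100 m²).
K₂O: 0.6·a + 0·b = 0.6
P₂O₅: 0·a + 0.46·b = 0.7
Solving simultaneously: a = 1, b = 1.52174.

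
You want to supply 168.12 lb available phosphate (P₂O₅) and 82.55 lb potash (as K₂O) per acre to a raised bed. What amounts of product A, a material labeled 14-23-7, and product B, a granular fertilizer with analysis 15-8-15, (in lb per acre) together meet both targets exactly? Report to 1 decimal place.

644.1 lb product A, 249.8 lb product B

Let a = lb of product A, b = lb of product B (per acre).
P₂O₅: 0.23·a + 0.08·b = 168.12
K₂O: 0.07·a + 0.15·b = 82.55
Eliminate a: (row1) − 0.23/0.07·(row2) → -0.412857·b = -103.116, so b = 249.761.
Back-substitute: a = (168.12 − 0.08·249.761) / 0.23 = 644.083.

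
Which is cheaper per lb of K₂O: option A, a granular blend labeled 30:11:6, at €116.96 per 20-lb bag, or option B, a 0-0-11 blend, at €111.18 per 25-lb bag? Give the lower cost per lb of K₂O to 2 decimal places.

option A: K₂O per bag = 20 × 6% = 1.2 lb; cost = 116.96 / 1.2 = €97.4667/lb K₂O.
option B: K₂O per bag = 25 × 11% = 2.75 lb; cost = 111.18 / 2.75 = €40.4291/lb K₂O.
option B is cheaper.

€40.43 per lb K₂O (option B)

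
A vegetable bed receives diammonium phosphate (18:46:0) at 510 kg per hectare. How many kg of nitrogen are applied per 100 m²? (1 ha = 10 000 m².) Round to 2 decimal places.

0.92 kg N per hundred sq m

nitrogen per hectare = 510 × 18% = 91.8 kg.
Convert to per 100 m²: 91.8 × 0.01 = 0.918 kg.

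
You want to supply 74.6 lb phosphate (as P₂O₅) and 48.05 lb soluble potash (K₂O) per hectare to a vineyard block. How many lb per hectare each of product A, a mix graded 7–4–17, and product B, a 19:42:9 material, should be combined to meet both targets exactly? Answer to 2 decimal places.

198.63 lb product A, 158.70 lb product B

With a, b = lb per hectare of product A and product B:
P₂O₅: 0.04·a + 0.42·b = 74.6
K₂O: 0.17·a + 0.09·b = 48.05
Eliminate a: (row1) − 0.04/0.17·(row2) → 0.398824·b = 63.2941, so b = 158.702.
Back-substitute: a = (74.6 − 0.42·158.702) / 0.04 = 198.628.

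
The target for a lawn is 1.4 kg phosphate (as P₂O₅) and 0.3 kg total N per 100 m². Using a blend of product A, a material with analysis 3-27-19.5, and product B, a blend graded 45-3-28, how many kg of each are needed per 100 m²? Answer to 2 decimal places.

5.15 kg product A, 0.32 kg product B

Let a = kg of product A, b = kg of product B (per 100 m²).
P₂O₅: 0.27·a + 0.03·b = 1.4
N: 0.03·a + 0.45·b = 0.3
Eliminate b: (row1) − 0.03/0.45·(row2) → 0.268·a = 1.38, so a = 5.14925.
Then b = (0.3 − 0.03·5.14925) / 0.45 = 0.323383.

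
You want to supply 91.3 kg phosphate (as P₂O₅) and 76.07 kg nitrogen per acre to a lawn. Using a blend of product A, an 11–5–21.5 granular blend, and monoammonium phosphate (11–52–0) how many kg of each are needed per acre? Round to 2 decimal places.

With a, b = kg per acre of product A and monoammonium phosphate:
P₂O₅: 0.05·a + 0.52·b = 91.3
N: 0.11·a + 0.11·b = 76.07
Eliminate b: (row1) − 0.52/0.11·(row2) → -0.47·a = -268.304, so a = 570.859.
Then b = (76.07 − 0.11·570.859) / 0.11 = 120.687.

570.86 kg product A, 120.69 kg monoammonium phosphate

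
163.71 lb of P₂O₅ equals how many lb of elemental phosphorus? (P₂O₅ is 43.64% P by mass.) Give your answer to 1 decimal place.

71.4 lb P

P = 163.71 × 0.4364 = 71.443 lb.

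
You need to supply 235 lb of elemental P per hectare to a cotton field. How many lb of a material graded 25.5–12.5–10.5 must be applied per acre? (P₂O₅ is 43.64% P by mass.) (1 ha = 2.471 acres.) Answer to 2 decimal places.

As P₂O₅: 235 / 0.4364 = 538.497 lb per hectare.
Product per hectare = 538.497 / 12.5% = 4307.97 lb.
Convert to per acre: 4307.97 × 0.404694 = 1743.413 lb.

1743.41 lb of product per acre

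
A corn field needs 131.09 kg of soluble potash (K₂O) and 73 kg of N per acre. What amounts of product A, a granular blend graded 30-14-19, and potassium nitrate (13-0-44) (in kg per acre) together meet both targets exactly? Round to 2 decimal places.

Let a = kg of product A, b = kg of potassium nitrate (per acre).
K₂O: 0.19·a + 0.44·b = 131.09
N: 0.3·a + 0.13·b = 73
Solving simultaneously: a = 140.5247, b = 237.251.

140.52 kg product A, 237.25 kg potassium nitrate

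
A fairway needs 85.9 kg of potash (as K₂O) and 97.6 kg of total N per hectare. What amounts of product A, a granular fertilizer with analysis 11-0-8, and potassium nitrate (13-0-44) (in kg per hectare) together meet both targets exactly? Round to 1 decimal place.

836.2 kg product A, 43.2 kg potassium nitrate

With a, b = kg per hectare of product A and potassium nitrate:
K₂O: 0.08·a + 0.44·b = 85.9
N: 0.11·a + 0.13·b = 97.6
Eliminate b: (row1) − 0.44/0.13·(row2) → -0.292308·a = -244.438, so a = 836.237.
Then b = (97.6 − 0.11·836.237) / 0.13 = 43.1842.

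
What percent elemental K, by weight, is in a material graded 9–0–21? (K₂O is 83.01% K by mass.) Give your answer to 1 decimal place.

%K = 21 × 0.8301 = 17.4321%.

17.4% K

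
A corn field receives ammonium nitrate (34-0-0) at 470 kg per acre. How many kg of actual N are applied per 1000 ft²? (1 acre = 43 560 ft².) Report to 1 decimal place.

nitrogen per acre = 470 × 34% = 159.8 kg.
Convert to per 1000 ft²: 159.8 × 0.0229568 = 3.6685 kg.

3.7 kg N per thousand sq ft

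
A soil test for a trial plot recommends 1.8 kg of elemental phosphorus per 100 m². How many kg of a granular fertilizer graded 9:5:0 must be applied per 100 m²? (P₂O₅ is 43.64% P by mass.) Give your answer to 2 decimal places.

As P₂O₅: 1.8 / 0.4364 = 4.12466 kg per 100 m².
Product per 100 m² = 4.12466 / 5% = 82.4931 kg.

82.49 kg of product per hundred sq m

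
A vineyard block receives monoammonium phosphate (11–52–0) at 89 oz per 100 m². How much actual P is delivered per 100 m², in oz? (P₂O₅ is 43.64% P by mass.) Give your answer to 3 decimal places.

P₂O₅ per 100 m² = 89 × 52% = 46.28 oz.
Elemental P = 46.28 × 0.4364 = 20.1966 oz per 100 m².

20.197 oz P per hundred sq m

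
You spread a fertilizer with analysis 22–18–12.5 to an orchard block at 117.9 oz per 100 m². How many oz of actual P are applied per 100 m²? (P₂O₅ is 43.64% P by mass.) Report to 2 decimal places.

P₂O₅ per 100 m² = 117.9 × 18% = 21.222 oz.
Elemental P = 21.222 × 0.4364 = 9.26128 oz per 100 m².

9.26 oz P per hundred sq m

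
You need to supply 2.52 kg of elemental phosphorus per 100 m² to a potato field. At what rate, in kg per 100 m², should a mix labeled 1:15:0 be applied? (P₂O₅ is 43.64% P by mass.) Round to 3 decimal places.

38.497 kg of product per hundred sq m

As P₂O₅: 2.52 / 0.4364 = 5.77452 kg per 100 m².
Product per 100 m² = 5.77452 / 15% = 38.4968 kg.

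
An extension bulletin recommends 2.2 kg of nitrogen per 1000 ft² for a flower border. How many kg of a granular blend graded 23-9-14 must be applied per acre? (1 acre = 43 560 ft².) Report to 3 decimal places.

Product per 1000 ft² = 2.2 / 23% = 9.56522 kg.
Convert to per acre: 9.56522 × 43.56 = 416.6609 kg.

416.661 kg of product per acre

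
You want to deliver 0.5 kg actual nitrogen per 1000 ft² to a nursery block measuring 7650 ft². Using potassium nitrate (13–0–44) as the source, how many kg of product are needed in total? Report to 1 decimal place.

Product per 1000 ft² = 0.5 / 13% = 3.84615 kg.
Total product = 3.84615 × 7650 / 1000 = 29.4231 kg.

29.4 kg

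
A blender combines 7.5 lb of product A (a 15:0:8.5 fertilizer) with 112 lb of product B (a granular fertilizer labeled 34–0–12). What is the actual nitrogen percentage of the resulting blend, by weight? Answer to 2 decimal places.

Total mass = 7.5 + 112 = 119.5 lb.
N mass = 15%×7.5 + 34%×112 = 39.205 lb.
% N = 39.205 / 119.5 = 32.8075%.

32.81% N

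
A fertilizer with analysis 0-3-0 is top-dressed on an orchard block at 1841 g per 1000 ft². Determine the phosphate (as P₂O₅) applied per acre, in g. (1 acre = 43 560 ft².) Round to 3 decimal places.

2405.819 g P₂O₅ per acre

P₂O₅ per 1000 ft² = 1841 × 3% = 55.23 g.
Convert to per acre: 55.23 × 43.56 = 2405.8188 g.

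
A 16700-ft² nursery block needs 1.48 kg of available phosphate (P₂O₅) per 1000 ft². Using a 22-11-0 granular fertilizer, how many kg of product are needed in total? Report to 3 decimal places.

Product per 1000 ft² = 1.48 / 11% = 13.4545 kg.
Total product = 13.4545 × 16700 / 1000 = 224.6909 kg.

224.691 kg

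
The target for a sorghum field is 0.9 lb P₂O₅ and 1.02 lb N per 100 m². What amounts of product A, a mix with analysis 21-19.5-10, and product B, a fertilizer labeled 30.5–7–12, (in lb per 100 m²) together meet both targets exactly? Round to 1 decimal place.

Let a = lb of product A, b = lb of product B (per 100 m²).
P₂O₅: 0.195·a + 0.07·b = 0.9
N: 0.21·a + 0.305·b = 1.02
Eliminate b: (row1) − 0.07/0.305·(row2) → 0.146803·a = 0.665902, so a = 4.53601.
Then b = (1.02 − 0.21·4.53601) / 0.305 = 0.221106.

4.5 lb product A, 0.2 lb product B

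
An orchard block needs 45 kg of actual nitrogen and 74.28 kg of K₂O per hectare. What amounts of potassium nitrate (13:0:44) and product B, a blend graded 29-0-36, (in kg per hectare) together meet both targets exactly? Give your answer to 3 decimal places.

Per-hectare balance (a = potassium nitrate, b = product B):
N: 0.13·a + 0.29·b = 45
K₂O: 0.44·a + 0.36·b = 74.28
From row1: a = (45 − 0.29·b) / 0.13.
Into row2: 0.44·(45 − 0.29·b)/0.13 + 0.36·b = 74.28 → b = 125.5396, a = 66.10396.

66.104 kg potassium nitrate, 125.540 kg product B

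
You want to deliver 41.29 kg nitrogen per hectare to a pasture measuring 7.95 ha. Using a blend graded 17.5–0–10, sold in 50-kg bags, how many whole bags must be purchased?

38 bags

Product per hectare = 41.29 / 17.5% = 235.943 kg.
Total product = 235.943 × 7.95 = 1875.75 kg.
Bags = ⌈1875.75 / 50⌉ = 38.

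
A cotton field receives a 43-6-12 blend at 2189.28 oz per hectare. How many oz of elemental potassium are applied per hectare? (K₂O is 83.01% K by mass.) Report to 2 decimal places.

K₂O per hectare = 2189.28 × 12% = 262.714 oz.
Elemental K = 262.714 × 0.8301 = 218.079 oz per hectare.

218.08 oz K per hectare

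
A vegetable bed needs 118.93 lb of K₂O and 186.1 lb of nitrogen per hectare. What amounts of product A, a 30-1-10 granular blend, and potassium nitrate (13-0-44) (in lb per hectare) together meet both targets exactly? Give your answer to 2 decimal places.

Let a = lb of product A, b = lb of potassium nitrate (per hectare).
K₂O: 0.1·a + 0.44·b = 118.93
N: 0.3·a + 0.13·b = 186.1
Eliminate b: (row1) − 0.44/0.13·(row2) → -0.915385·a = -510.947, so a = 558.177.
Then b = (186.1 − 0.3·558.177) / 0.13 = 143.437.

558.18 lb product A, 143.44 lb potassium nitrate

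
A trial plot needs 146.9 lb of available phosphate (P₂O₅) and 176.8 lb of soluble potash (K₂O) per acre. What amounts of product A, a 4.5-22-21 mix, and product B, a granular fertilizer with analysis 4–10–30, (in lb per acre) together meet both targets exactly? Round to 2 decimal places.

Per-acre balance (a = product A, b = product B):
P₂O₅: 0.22·a + 0.1·b = 146.9
K₂O: 0.21·a + 0.3·b = 176.8
Solving simultaneously: a = 586.444, b = 178.822.

586.44 lb product A, 178.82 lb product B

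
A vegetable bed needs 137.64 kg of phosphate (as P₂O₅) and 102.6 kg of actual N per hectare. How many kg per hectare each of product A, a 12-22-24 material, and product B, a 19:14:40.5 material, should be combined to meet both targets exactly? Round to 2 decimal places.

Let a = kg of product A, b = kg of product B (per hectare).
P₂O₅: 0.22·a + 0.14·b = 137.64
N: 0.12·a + 0.19·b = 102.6
Solving simultaneously: a = 471.504, b = 242.208.

471.50 kg product A, 242.21 kg product B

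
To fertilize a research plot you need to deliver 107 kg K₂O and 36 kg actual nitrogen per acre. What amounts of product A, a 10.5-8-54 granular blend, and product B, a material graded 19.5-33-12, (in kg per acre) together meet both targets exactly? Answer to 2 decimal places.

Per-acre balance (a = product A, b = product B):
K₂O: 0.54·a + 0.12·b = 107
N: 0.105·a + 0.195·b = 36
Solving simultaneously: a = 178.479, b = 88.5113.

178.48 kg product A, 88.51 kg product B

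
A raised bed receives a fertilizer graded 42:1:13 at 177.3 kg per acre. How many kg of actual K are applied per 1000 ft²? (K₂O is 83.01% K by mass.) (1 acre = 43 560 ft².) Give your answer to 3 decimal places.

K₂O per acre = 177.3 × 13% = 23.049 kg.
Elemental K = 23.049 × 0.8301 = 19.133 kg per acre.
Convert to per 1000 ft²: 19.133 × 0.0229568 = 0.439233 kg.

0.439 kg K per thousand sq ft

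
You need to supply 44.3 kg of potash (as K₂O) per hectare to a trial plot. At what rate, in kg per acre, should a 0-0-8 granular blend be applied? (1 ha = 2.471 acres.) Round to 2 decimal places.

224.10 kg of product per acre

Product per hectare = 44.3 / 8% = 553.75 kg.
Convert to per acre: 553.75 × 0.404694 = 224.0996 kg.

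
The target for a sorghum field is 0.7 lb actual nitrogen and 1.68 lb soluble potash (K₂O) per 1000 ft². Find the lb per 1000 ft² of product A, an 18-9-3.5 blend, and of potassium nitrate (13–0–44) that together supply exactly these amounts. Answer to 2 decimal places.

Let a = lb of product A, b = lb of potassium nitrate (per 1000 ft²).
N: 0.18·a + 0.13·b = 0.7
K₂O: 0.035·a + 0.44·b = 1.68
Eliminate a: (row1) − 0.18/0.035·(row2) → -2.13286·b = -7.94, so b = 3.72271.
Back-substitute: a = (0.7 − 0.13·3.72271) / 0.18 = 1.20027.

1.20 lb product A, 3.72 lb potassium nitrate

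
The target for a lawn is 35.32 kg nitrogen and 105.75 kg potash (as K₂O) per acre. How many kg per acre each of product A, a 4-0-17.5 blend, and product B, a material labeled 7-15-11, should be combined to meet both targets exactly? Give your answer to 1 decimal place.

448.1 kg product A, 248.5 kg product B

Let a = kg of product A, b = kg of product B (per acre).
N: 0.04·a + 0.07·b = 35.32
K₂O: 0.175·a + 0.11·b = 105.75
From row1: a = (35.32 − 0.07·b) / 0.04.
Into row2: 0.175·(35.32 − 0.07·b)/0.04 + 0.11·b = 105.75 → b = 248.535, a = 448.064.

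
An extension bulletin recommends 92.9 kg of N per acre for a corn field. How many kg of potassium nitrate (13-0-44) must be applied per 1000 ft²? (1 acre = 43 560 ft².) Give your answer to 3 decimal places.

16.405 kg of product per thousand sq ft

Product per acre = 92.9 / 13% = 714.615 kg.
Convert to per 1000 ft²: 714.615 × 0.0229568 = 16.4053 kg.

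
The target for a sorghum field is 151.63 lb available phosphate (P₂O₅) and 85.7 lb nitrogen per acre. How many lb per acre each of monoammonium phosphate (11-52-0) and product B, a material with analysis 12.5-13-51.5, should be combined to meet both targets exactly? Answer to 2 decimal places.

With a, b = lb per acre of monoammonium phosphate and product B:
P₂O₅: 0.52·a + 0.13·b = 151.63
N: 0.11·a + 0.125·b = 85.7
Solving simultaneously: a = 154.098, b = 549.994.

154.10 lb monoammonium phosphate, 549.99 lb product B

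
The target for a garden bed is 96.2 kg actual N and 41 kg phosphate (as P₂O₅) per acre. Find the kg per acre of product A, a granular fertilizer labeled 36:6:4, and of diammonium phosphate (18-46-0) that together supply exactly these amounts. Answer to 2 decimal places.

Let a = kg of product A, b = kg of diammonium phosphate (per acre).
N: 0.36·a + 0.18·b = 96.2
P₂O₅: 0.06·a + 0.46·b = 41
Eliminate a: (row1) − 0.36/0.06·(row2) → -2.58·b = -149.8, so b = 58.062.
Back-substitute: a = (96.2 − 0.18·58.062) / 0.36 = 238.191.

238.19 kg product A, 58.06 kg diammonium phosphate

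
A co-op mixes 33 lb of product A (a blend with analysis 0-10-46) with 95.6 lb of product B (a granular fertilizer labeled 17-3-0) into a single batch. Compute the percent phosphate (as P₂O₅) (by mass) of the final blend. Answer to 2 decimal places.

Total mass = 33 + 95.6 = 128.6 lb.
P₂O₅ mass = 10%×33 + 3%×95.6 = 6.168 lb.
% P₂O₅ = 6.168 / 128.6 = 4.79627%.

4.80% P₂O₅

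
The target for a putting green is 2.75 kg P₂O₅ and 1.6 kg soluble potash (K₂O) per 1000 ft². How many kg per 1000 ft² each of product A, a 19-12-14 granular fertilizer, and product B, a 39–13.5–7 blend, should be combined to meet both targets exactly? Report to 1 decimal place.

With a, b = kg per 1000 ft² of product A and product B:
P₂O₅: 0.12·a + 0.135·b = 2.75
K₂O: 0.14·a + 0.07·b = 1.6
From row1: a = (2.75 − 0.135·b) / 0.12.
Into row2: 0.14·(2.75 − 0.135·b)/0.12 + 0.07·b = 1.6 → b = 18.381, a = 2.2381.

2.2 kg product A, 18.4 kg product B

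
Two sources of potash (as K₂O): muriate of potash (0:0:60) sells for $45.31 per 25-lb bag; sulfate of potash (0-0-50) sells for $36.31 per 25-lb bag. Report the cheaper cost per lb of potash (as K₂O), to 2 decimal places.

$2.90 per lb K₂O (sulfate of potash)

muriate of potash: K₂O per bag = 25 × 60% = 15 lb; cost = 45.31 / 15 = $3.0207/lb K₂O.
sulfate of potash: K₂O per bag = 25 × 50% = 12.5 lb; cost = 36.31 / 12.5 = $2.9048/lb K₂O.
sulfate of potash is cheaper.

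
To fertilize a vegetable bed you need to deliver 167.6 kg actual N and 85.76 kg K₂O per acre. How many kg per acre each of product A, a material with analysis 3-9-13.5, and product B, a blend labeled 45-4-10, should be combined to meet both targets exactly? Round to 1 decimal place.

378.0 kg product A, 347.2 kg product B

Let a = kg of product A, b = kg of product B (per acre).
N: 0.03·a + 0.45·b = 167.6
K₂O: 0.135·a + 0.1·b = 85.76
From row1: a = (167.6 − 0.45·b) / 0.03.
Into row2: 0.135·(167.6 − 0.45·b)/0.03 + 0.1·b = 85.76 → b = 347.242, a = 378.043.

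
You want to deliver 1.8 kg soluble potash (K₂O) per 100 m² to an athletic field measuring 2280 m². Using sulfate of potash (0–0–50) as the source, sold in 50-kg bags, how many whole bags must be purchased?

2 bags

Product per 100 m² = 1.8 / 50% = 3.6 kg.
Total product = 3.6 × 2280 / 100 = 82.08 kg.
Bags = ⌈82.08 / 50⌉ = 2.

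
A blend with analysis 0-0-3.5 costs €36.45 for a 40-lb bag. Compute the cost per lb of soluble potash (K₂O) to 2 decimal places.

K₂O in bag = 40 × 3.5% = 1.4 lb.
Cost per lb K₂O = €36.45 / 1.4 = €26.0357.

€26.04 per lb K₂O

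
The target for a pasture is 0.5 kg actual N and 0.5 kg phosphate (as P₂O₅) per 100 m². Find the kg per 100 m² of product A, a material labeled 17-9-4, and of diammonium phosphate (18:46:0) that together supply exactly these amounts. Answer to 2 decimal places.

2.26 kg product A, 0.65 kg diammonium phosphate

With a, b = kg per 100 m² of product A and diammonium phosphate:
N: 0.17·a + 0.18·b = 0.5
P₂O₅: 0.09·a + 0.46·b = 0.5
From row1: a = (0.5 − 0.18·b) / 0.17.
Into row2: 0.09·(0.5 − 0.18·b)/0.17 + 0.46·b = 0.5 → b = 0.645161, a = 2.25806.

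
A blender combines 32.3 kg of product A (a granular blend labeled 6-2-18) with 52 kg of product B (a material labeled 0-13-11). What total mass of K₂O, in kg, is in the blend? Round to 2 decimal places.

K₂O mass = 18%×32.3 + 11%×52 = 11.534 kg.

11.53 kg K₂O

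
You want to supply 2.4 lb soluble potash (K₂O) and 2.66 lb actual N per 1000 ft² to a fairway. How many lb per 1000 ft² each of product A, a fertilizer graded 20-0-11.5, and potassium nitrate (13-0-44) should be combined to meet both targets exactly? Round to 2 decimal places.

11.75 lb product A, 2.38 lb potassium nitrate

With a, b = lb per 1000 ft² of product A and potassium nitrate:
K₂O: 0.115·a + 0.44·b = 2.4
N: 0.2·a + 0.13·b = 2.66
Eliminate a: (row1) − 0.115/0.2·(row2) → 0.36525·b = 0.8705, so b = 2.3833.
Back-substitute: a = (2.4 − 0.44·2.3833) / 0.115 = 11.7509.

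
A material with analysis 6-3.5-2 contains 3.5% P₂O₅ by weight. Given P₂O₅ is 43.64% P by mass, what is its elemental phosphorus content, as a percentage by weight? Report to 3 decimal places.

%P = 3.5 × 0.4364 = 1.5274%.

1.527% P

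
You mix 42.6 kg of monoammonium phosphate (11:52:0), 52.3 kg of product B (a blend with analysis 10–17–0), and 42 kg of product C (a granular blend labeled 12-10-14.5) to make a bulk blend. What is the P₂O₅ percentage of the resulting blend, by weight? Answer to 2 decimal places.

25.74% P₂O₅

Total mass = 42.6 + 52.3 + 42 = 136.9 kg.
P₂O₅ mass = 52%×42.6 + 17%×52.3 + 10%×42 = 35.243 kg.
% P₂O₅ = 35.243 / 136.9 = 25.7436%.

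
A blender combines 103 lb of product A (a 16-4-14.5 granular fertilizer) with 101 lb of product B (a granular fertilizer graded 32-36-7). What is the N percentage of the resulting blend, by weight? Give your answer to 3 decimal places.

23.922% N

Total mass = 103 + 101 = 204 lb.
N mass = 16%×103 + 32%×101 = 48.8 lb.
% N = 48.8 / 204 = 23.9216%.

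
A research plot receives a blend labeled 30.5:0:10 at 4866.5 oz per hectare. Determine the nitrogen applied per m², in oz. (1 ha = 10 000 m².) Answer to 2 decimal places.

nitrogen per hectare = 4866.5 × 30.5% = 1484.28 oz.
Convert to per m²: 1484.28 × 0.0001 = 0.148428 oz.

0.15 oz N per sq m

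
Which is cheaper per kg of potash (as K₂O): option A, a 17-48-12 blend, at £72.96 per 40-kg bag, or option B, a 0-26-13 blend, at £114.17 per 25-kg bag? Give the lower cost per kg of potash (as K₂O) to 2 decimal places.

option A: K₂O per bag = 40 × 12% = 4.8 kg; cost = 72.96 / 4.8 = £15.2000/kg K₂O.
option B: K₂O per bag = 25 × 13% = 3.25 kg; cost = 114.17 / 3.25 = £35.1292/kg K₂O.
option A is cheaper.

£15.20 per kg K₂O (option A)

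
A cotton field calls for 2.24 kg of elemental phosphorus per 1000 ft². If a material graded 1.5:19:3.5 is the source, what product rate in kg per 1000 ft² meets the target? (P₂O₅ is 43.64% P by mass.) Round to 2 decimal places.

27.02 kg of product per thousand sq ft

As P₂O₅: 2.24 / 0.4364 = 5.13291 kg per 1000 ft².
Product per 1000 ft² = 5.13291 / 19% = 27.0153 kg.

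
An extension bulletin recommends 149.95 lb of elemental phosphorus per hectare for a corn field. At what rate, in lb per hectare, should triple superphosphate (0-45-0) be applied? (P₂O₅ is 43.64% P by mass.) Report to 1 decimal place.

As P₂O₅: 149.95 / 0.4364 = 343.607 lb per hectare.
Product per hectare = 343.607 / 45% = 763.571 lb.

763.6 lb of product per hectare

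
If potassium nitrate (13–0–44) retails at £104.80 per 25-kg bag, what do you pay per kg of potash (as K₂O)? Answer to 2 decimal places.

K₂O in bag = 25 × 44% = 11 kg.
Cost per kg K₂O = £104.80 / 11 = £9.5273.

£9.53 per kg K₂O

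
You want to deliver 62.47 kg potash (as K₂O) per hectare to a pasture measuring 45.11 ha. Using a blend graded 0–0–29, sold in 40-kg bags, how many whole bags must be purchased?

243 bags

Product per hectare = 62.47 / 29% = 215.414 kg.
Total product = 215.414 × 45.11 = 9717.32 kg.
Bags = ⌈9717.32 / 40⌉ = 243.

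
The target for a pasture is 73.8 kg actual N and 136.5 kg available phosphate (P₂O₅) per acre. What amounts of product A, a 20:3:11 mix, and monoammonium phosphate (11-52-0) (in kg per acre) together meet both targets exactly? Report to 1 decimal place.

232.0 kg product A, 249.1 kg monoammonium phosphate

Per-acre balance (a = product A, b = monoammonium phosphate):
N: 0.2·a + 0.11·b = 73.8
P₂O₅: 0.03·a + 0.52·b = 136.5
Eliminate a: (row1) − 0.2/0.03·(row2) → -3.35667·b = -836.2, so b = 249.116.
Back-substitute: a = (73.8 − 0.11·249.116) / 0.2 = 231.986.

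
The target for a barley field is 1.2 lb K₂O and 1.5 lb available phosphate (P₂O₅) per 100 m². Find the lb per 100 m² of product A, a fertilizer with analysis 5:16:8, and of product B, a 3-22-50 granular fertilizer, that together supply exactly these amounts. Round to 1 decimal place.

With a, b = lb per 100 m² of product A and product B:
K₂O: 0.08·a + 0.5·b = 1.2
P₂O₅: 0.16·a + 0.22·b = 1.5
From row1: a = (1.2 − 0.5·b) / 0.08.
Into row2: 0.16·(1.2 − 0.5·b)/0.08 + 0.22·b = 1.5 → b = 1.15385, a = 7.78846.

7.8 lb product A, 1.2 lb product B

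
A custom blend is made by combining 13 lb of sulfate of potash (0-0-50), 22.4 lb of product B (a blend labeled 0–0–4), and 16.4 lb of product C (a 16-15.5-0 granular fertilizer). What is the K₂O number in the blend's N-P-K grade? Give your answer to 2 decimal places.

Total mass = 13 + 22.4 + 16.4 = 51.8 lb.
K₂O mass = 50%×13 + 4%×22.4 + 0%×16.4 = 7.396 lb.
% K₂O = 7.396 / 51.8 = 14.278%.

14.28% K₂O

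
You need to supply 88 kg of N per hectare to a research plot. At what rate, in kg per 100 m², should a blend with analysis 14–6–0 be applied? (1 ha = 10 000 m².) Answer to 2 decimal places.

6.29 kg of product per hundred sq m

Product per hectare = 88 / 14% = 628.571 kg.
Convert to per 100 m²: 628.571 × 0.01 = 6.28571 kg.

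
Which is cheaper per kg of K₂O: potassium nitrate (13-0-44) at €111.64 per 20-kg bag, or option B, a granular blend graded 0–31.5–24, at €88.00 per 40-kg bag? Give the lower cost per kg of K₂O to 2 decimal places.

€9.17 per kg K₂O (option B)

potassium nitrate: K₂O per bag = 20 × 44% = 8.8 kg; cost = 111.64 / 8.8 = €12.6864/kg K₂O.
option B: K₂O per bag = 40 × 24% = 9.6 kg; cost = 88.00 / 9.6 = €9.1667/kg K₂O.
option B is cheaper.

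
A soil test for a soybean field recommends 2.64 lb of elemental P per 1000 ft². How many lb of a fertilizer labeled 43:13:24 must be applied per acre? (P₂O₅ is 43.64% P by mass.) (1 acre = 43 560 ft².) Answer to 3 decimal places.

2027.046 lb of product per acre

As P₂O₅: 2.64 / 0.4364 = 6.0495 lb per 1000 ft².
Product per 1000 ft² = 6.0495 / 13% = 46.5346 lb.
Convert to per acre: 46.5346 × 43.56 = 2027.04646 lb.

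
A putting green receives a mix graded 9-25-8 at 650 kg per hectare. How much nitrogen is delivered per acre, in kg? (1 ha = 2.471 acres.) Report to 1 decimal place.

nitrogen per hectare = 650 × 9% = 58.5 kg.
Convert to per acre: 58.5 × 0.404694 = 23.6746 kg.

23.7 kg N per acre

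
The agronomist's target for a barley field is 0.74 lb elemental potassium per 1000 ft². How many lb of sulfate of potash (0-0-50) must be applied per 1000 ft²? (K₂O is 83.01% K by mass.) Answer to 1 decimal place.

1.8 lb of product per thousand sq ft

As K₂O: 0.74 / 0.8301 = 0.891459 lb per 1000 ft².
Product per 1000 ft² = 0.891459 / 50% = 1.78292 lb.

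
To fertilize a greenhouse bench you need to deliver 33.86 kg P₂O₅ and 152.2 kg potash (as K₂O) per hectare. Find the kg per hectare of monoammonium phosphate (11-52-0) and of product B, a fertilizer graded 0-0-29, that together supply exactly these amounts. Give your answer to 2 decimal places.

65.12 kg monoammonium phosphate, 524.83 kg product B

Let a = kg of monoammonium phosphate, b = kg of product B (per hectare).
P₂O₅: 0.52·a + 0·b = 33.86
K₂O: 0·a + 0.29·b = 152.2
Solving simultaneously: a = 65.1154, b = 524.828.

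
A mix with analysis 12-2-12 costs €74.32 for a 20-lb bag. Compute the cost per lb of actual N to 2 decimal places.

N in bag = 20 × 12% = 2.4 lb.
Cost per lb N = €74.32 / 2.4 = €30.9667.

€30.97 per lb N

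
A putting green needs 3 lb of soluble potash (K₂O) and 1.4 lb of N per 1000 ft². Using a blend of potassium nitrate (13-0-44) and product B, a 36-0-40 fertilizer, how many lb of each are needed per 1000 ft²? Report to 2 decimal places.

Let a = lb of potassium nitrate, b = lb of product B (per 1000 ft²).
K₂O: 0.44·a + 0.4·b = 3
N: 0.13·a + 0.36·b = 1.4
Eliminate a: (row1) − 0.44/0.13·(row2) → -0.818462·b = -1.73846, so b = 2.12406.
Back-substitute: a = (3 − 0.4·2.12406) / 0.44 = 4.88722.

4.89 lb potassium nitrate, 2.12 lb product B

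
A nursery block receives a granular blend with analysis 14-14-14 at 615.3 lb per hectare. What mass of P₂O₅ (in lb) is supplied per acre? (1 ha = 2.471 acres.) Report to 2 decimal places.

P₂O₅ per hectare = 615.3 × 14% = 86.142 lb.
Convert to per acre: 86.142 × 0.404694 = 34.8612 lb.

34.86 lb P₂O₅ per acre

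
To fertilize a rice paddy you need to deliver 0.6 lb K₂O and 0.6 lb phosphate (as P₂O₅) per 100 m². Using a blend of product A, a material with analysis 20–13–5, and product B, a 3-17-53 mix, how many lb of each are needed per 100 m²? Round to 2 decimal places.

Per-100 m² balance (a = product A, b = product B):
K₂O: 0.05·a + 0.53·b = 0.6
P₂O₅: 0.13·a + 0.17·b = 0.6
Eliminate b: (row1) − 0.53/0.17·(row2) → -0.355294·a = -1.27059, so a = 3.57616.
Then b = (0.6 − 0.13·3.57616) / 0.17 = 0.794702.

3.58 lb product A, 0.79 lb product B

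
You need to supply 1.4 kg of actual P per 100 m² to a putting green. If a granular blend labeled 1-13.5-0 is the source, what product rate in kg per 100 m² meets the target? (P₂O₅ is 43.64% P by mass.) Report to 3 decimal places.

23.763 kg of product per hundred sq m

As P₂O₅: 1.4 / 0.4364 = 3.20807 kg per 100 m².
Product per 100 m² = 3.20807 / 13.5% = 23.76345 kg.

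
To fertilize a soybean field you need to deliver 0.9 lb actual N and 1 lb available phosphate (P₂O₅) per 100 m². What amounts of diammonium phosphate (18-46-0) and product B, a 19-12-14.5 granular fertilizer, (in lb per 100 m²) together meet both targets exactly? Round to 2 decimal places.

With a, b = lb per 100 m² of diammonium phosphate and product B:
N: 0.18·a + 0.19·b = 0.9
P₂O₅: 0.46·a + 0.12·b = 1
Eliminate b: (row1) − 0.19/0.12·(row2) → -0.548333·a = -0.683333, so a = 1.2462.
Then b = (1 − 0.46·1.2462) / 0.12 = 3.55623.

1.25 lb diammonium phosphate, 3.56 lb product B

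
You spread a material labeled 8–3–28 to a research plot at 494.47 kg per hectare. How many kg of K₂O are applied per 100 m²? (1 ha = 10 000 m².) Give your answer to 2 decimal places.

K₂O per hectare = 494.47 × 28% = 138.452 kg.
Convert to per 100 m²: 138.452 × 0.01 = 1.38452 kg.

1.38 kg K₂O per hundred sq m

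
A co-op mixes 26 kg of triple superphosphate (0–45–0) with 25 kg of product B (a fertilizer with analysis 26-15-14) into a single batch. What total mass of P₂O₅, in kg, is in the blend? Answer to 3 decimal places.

P₂O₅ mass = 45%×26 + 15%×25 = 15.45 kg.

15.450 kg P₂O₅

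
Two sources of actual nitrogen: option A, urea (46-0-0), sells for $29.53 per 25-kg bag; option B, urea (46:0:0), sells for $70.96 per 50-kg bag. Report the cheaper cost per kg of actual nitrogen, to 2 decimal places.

$2.57 per kg N (option A)

option A: N per bag = 25 × 46% = 11.5 kg; cost = 29.53 / 11.5 = $2.5678/kg N.
option B: N per bag = 50 × 46% = 23 kg; cost = 70.96 / 23 = $3.0852/kg N.
option A is cheaper.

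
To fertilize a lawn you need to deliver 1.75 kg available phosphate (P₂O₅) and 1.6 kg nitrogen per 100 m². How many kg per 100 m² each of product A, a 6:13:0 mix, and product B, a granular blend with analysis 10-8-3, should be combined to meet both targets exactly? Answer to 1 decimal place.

5.7 kg product A, 12.6 kg product B

Per-100 m² balance (a = product A, b = product B):
P₂O₅: 0.13·a + 0.08·b = 1.75
N: 0.06·a + 0.1·b = 1.6
From row1: a = (1.75 − 0.08·b) / 0.13.
Into row2: 0.06·(1.75 − 0.08·b)/0.13 + 0.1·b = 1.6 → b = 12.561, a = 5.73171.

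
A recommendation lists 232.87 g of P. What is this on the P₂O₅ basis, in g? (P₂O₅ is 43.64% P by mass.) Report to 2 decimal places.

533.62 g P₂O₅

P₂O₅ = 232.87 / 0.4364 = 533.616 g.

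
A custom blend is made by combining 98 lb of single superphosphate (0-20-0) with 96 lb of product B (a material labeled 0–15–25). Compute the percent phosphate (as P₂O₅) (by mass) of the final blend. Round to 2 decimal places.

17.53% P₂O₅

Total mass = 98 + 96 = 194 lb.
P₂O₅ mass = 20%×98 + 15%×96 = 34 lb.
% P₂O₅ = 34 / 194 = 17.5258%.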